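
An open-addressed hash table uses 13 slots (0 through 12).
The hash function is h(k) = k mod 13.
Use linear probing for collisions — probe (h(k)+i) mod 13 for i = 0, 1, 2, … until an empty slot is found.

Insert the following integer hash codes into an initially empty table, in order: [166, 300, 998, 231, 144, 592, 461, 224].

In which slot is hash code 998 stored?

166: h=10 -> slot 10
300: h=1 -> slot 1
998: h=10, probe 10,11 -> slot 11
231: h=10, probe 10,11,12 -> slot 12
144: h=1, probe 1,2 -> slot 2
592: h=7 -> slot 7
461: h=6 -> slot 6
224: h=3 -> slot 3
Table: [., 300, 144, 224, ., ., 461, 592, ., ., 166, 998, 231]

11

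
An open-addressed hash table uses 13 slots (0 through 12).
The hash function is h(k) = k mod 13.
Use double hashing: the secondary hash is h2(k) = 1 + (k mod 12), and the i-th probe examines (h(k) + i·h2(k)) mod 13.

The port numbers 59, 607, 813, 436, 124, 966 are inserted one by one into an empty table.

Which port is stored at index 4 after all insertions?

Insert 59: h=7, slot 7 empty => index 7.
Insert 607: h=9, slot 9 empty => index 9.
Insert 813: h=7, h2=10, slot 7 occupied => index 4.
Insert 436: h=7, h2=5, slot 7 occupied => index 12.
Insert 124: h=7, h2=5, slots 7,12,4,9 occupied => index 1.
Insert 966: h=4, h2=7, slot 4 occupied => index 11.
Table: [-, 124, -, -, 813, -, -, 59, -, 607, -, 966, 436]

813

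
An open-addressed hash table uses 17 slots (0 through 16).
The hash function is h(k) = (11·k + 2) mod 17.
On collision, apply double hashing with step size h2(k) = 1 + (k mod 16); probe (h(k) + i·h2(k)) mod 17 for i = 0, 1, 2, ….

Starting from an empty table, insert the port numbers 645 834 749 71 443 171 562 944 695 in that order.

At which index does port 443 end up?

Insert 645: h=8, slot 8 empty -> index 8.
Insert 834: h=13, slot 13 empty -> index 13.
Insert 749: h=13, h2=14, slot 13 occupied -> index 10.
Insert 71: h=1, slot 1 empty -> index 1.
Insert 443: h=13, h2=12, slots 13,8 occupied -> index 3.
Insert 171: h=13, h2=12, slots 13,8,3 occupied -> index 15.
Insert 562: h=13, h2=3, slot 13 occupied -> index 16.
Insert 944: h=16, h2=1, slot 16 occupied -> index 0.
Insert 695: h=14, slot 14 empty -> index 14.
Table: [944, 71, ., 443, ., ., ., ., 645, ., 749, ., ., 834, 695, 171, 562]

3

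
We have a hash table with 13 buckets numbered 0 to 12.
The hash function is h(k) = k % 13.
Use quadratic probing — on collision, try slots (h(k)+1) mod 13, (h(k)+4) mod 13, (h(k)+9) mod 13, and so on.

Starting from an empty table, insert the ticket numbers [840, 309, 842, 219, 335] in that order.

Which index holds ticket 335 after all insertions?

Insert 840: h=8, slot 8 empty → index 8.
Insert 309: h=10, slot 10 empty → index 10.
Insert 842: h=10, slot 10 occupied → index 11.
Insert 219: h=11, slot 11 occupied → index 12.
Insert 335: h=10, slots 10,11 occupied → index 1.
Table: [∅, 335, ∅, ∅, ∅, ∅, ∅, ∅, 840, ∅, 309, 842, 219]

1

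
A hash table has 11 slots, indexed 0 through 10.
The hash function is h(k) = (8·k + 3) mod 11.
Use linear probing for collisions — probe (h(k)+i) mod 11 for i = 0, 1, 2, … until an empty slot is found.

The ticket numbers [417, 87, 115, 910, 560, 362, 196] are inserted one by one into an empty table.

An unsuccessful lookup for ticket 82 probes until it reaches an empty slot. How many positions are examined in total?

Insert 417: h=6, slot 6 empty -> index 6.
Insert 87: h=6, slot 6 occupied -> index 7.
Insert 115: h=10, slot 10 empty -> index 10.
Insert 910: h=1, slot 1 empty -> index 1.
Insert 560: h=6, slots 6,7 occupied -> index 8.
Insert 362: h=6, slots 6,7,8 occupied -> index 9.
Insert 196: h=9, slots 9,10 occupied -> index 0.
Table: [196, 910, -, -, -, -, 417, 87, 560, 362, 115]
Lookup 82: h=10, probe 10,0,1,2 → slot 2 empty, not found.

4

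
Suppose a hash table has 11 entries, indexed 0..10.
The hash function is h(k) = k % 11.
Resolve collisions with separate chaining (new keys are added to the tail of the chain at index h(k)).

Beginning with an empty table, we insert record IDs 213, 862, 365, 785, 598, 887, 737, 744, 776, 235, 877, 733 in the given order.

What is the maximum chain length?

5

Insert 213: h=4, bucket 4 empty → new chain.
Insert 862: h=4, bucket 4 nonempty → append to chain.
Insert 365: h=2, bucket 2 empty → new chain.
Insert 785: h=4, bucket 4 nonempty → append to chain.
Insert 598: h=4, bucket 4 nonempty → append to chain.
Insert 887: h=7, bucket 7 empty → new chain.
Insert 737: h=0, bucket 0 empty → new chain.
Insert 744: h=7, bucket 7 nonempty → append to chain.
Insert 776: h=6, bucket 6 empty → new chain.
Insert 235: h=4, bucket 4 nonempty → append to chain.
Insert 877: h=8, bucket 8 empty → new chain.
Insert 733: h=7, bucket 7 nonempty → append to chain.
Final buckets:
0: 737
1: _
2: 365
3: _
4: 213 -> 862 -> 785 -> 598 -> 235
5: _
6: 776
7: 887 -> 744 -> 733
8: 877
9: _
10: _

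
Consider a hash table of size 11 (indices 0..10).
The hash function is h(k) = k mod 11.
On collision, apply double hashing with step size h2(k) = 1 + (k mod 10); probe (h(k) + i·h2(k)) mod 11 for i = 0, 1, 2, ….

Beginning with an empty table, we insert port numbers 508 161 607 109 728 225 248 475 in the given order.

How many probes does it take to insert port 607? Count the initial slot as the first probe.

508 hashes to 2; slot 2 is free → place at 2.
161 hashes to 7; slot 7 is free → place at 7.
607 hashes to 2, h2=8; 2 taken → place at 10.
109 hashes to 10, h2=10; 10 taken → place at 9.
728 hashes to 2, h2=9; 2 taken → place at 0.
225 hashes to 5; slot 5 is free → place at 5.
248 hashes to 6; slot 6 is free → place at 6.
475 hashes to 2, h2=6; 2 taken → place at 8.
Table: [728, —, 508, —, —, 225, 248, 161, 475, 109, 607]

2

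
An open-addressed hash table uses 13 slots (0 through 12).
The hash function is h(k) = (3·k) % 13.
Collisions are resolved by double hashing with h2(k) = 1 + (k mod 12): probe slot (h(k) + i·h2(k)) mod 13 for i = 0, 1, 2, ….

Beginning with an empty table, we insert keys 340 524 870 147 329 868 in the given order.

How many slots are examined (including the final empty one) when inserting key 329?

2

Insert 340: h=6, slot 6 empty -> index 6.
Insert 524: h=12, slot 12 empty -> index 12.
Insert 870: h=10, slot 10 empty -> index 10.
Insert 147: h=12, h2=4, slot 12 occupied -> index 3.
Insert 329: h=12, h2=6, slot 12 occupied -> index 5.
Insert 868: h=4, slot 4 empty -> index 4.
Table: [—, —, —, 147, 868, 329, 340, —, —, —, 870, —, 524]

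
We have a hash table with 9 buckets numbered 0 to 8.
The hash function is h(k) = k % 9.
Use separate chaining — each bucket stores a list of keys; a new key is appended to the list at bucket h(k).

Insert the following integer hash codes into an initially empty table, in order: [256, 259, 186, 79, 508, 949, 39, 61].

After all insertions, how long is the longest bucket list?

3

256 -> bucket 4
259 -> bucket 7
186 -> bucket 6
79 -> bucket 7 (collision)
508 -> bucket 4 (collision)
949 -> bucket 4 (collision)
39 -> bucket 3
61 -> bucket 7 (collision)
Final buckets:
0: .
1: .
2: .
3: 39
4: 256 -> 508 -> 949
5: .
6: 186
7: 259 -> 79 -> 61
8: .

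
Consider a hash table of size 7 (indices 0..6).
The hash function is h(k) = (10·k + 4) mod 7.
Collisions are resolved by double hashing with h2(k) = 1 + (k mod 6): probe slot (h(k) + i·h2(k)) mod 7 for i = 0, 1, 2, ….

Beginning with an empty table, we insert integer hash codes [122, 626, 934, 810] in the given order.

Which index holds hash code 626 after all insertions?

Insert 122: h=6, slot 6 empty → index 6.
Insert 626: h=6, h2=3, slot 6 occupied → index 2.
Insert 934: h=6, h2=5, slot 6 occupied → index 4.
Insert 810: h=5, slot 5 empty → index 5.
Table: [., ., 626, ., 934, 810, 122]

2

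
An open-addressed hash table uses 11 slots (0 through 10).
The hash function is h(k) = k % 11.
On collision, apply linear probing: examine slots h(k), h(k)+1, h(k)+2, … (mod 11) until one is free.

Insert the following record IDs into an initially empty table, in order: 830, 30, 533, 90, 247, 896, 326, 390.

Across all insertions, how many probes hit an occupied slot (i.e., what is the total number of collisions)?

16

Insert 830: h=5, slot 5 empty → index 5.
Insert 30: h=8, slot 8 empty → index 8.
Insert 533: h=5, slot 5 occupied → index 6.
Insert 90: h=2, slot 2 empty → index 2.
Insert 247: h=5, slots 5,6 occupied → index 7.
Insert 896: h=5, slots 5,6,7,8 occupied → index 9.
Insert 326: h=7, slots 7,8,9 occupied → index 10.
Insert 390: h=5, slots 5,6,7,8,9,10 occupied → index 0.
Table: [390, -, 90, -, -, 830, 533, 247, 30, 896, 326]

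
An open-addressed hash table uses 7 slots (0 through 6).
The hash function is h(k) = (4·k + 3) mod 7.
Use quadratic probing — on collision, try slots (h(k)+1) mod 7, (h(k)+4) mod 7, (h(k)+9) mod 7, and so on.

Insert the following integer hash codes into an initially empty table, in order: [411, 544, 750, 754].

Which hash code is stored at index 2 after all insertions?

411

Insert 411: h=2, slot 2 empty => index 2.
Insert 544: h=2, slot 2 occupied => index 3.
Insert 750: h=0, slot 0 empty => index 0.
Insert 754: h=2, slots 2,3 occupied => index 6.
Table: [750, —, 411, 544, —, —, 754]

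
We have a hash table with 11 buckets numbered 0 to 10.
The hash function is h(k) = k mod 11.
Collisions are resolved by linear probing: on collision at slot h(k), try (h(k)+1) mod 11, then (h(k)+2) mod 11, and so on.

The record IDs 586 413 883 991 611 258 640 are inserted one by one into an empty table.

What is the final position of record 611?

Insert 586: h=3, slot 3 empty => index 3.
Insert 413: h=6, slot 6 empty => index 6.
Insert 883: h=3, slot 3 occupied => index 4.
Insert 991: h=1, slot 1 empty => index 1.
Insert 611: h=6, slot 6 occupied => index 7.
Insert 258: h=5, slot 5 empty => index 5.
Insert 640: h=2, slot 2 empty => index 2.
Table: [∅, 991, 640, 586, 883, 258, 413, 611, ∅, ∅, ∅]

7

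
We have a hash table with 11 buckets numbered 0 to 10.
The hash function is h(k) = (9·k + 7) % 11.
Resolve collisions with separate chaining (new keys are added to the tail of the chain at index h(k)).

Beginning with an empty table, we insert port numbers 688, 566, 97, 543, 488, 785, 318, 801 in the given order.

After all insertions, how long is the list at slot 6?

1

Insert 688: h=6, bucket 6 empty -> new chain.
Insert 566: h=8, bucket 8 empty -> new chain.
Insert 97: h=0, bucket 0 empty -> new chain.
Insert 543: h=10, bucket 10 empty -> new chain.
Insert 488: h=10, bucket 10 nonempty -> append to chain.
Insert 785: h=10, bucket 10 nonempty -> append to chain.
Insert 318: h=9, bucket 9 empty -> new chain.
Insert 801: h=0, bucket 0 nonempty -> append to chain.
Final buckets:
0: 97 -> 801
1: —
2: —
3: —
4: —
5: —
6: 688
7: —
8: 566
9: 318
10: 543 -> 488 -> 785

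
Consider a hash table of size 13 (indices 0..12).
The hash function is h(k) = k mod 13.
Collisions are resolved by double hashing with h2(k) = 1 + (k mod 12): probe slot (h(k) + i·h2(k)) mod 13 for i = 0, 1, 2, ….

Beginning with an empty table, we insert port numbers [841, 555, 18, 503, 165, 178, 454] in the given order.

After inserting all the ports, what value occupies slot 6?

841 hashes to 9; slot 9 is free -> place at 9.
555 hashes to 9, h2=4; 9 taken -> place at 0.
18 hashes to 5; slot 5 is free -> place at 5.
503 hashes to 9, h2=12; 9 taken -> place at 8.
165 hashes to 9, h2=10; 9 taken -> place at 6.
178 hashes to 9, h2=11; 9 taken -> place at 7.
454 hashes to 12; slot 12 is free -> place at 12.
Table: [555, —, —, —, —, 18, 165, 178, 503, 841, —, —, 454]

165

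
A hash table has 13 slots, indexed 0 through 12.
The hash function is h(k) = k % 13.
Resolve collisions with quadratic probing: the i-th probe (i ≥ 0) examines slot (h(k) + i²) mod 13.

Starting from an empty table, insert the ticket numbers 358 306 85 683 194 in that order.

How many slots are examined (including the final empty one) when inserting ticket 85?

3

358 hashes to 7; slot 7 is free => place at 7.
306 hashes to 7; 7 taken => place at 8.
85 hashes to 7; 7,8 taken => place at 11.
683 hashes to 7; 7,8,11 taken => place at 3.
194 hashes to 12; slot 12 is free => place at 12.
Table: [—, —, —, 683, —, —, —, 358, 306, —, —, 85, 194]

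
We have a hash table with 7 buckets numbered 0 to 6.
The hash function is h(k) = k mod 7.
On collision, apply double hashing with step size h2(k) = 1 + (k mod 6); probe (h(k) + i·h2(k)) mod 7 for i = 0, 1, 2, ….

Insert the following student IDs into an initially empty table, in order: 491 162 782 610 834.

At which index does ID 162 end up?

2

491 hashes to 1; slot 1 is free → place at 1.
162 hashes to 1, h2=1; 1 taken → place at 2.
782 hashes to 5; slot 5 is free → place at 5.
610 hashes to 1, h2=5; 1 taken → place at 6.
834 hashes to 1, h2=1; 1,2 taken → place at 3.
Table: [∅, 491, 162, 834, ∅, 782, 610]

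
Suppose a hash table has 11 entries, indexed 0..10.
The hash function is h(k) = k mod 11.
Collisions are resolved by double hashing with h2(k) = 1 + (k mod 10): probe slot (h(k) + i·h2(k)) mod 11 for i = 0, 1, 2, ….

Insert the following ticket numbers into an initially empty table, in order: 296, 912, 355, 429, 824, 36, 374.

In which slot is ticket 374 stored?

296 hashes to 10; slot 10 is free => place at 10.
912 hashes to 10, h2=3; 10 taken => place at 2.
355 hashes to 3; slot 3 is free => place at 3.
429 hashes to 0; slot 0 is free => place at 0.
824 hashes to 10, h2=5; 10 taken => place at 4.
36 hashes to 3, h2=7; 3,10 taken => place at 6.
374 hashes to 0, h2=5; 0 taken => place at 5.
Table: [429, ∅, 912, 355, 824, 374, 36, ∅, ∅, ∅, 296]

5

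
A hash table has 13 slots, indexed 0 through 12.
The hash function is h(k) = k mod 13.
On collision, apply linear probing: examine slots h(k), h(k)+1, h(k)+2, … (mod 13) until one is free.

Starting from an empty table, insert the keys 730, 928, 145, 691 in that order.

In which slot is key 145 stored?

730 hashes to 2; slot 2 is free => place at 2.
928 hashes to 5; slot 5 is free => place at 5.
145 hashes to 2; 2 taken => place at 3.
691 hashes to 2; 2,3 taken => place at 4.
Table: [-, -, 730, 145, 691, 928, -, -, -, -, -, -, -]

3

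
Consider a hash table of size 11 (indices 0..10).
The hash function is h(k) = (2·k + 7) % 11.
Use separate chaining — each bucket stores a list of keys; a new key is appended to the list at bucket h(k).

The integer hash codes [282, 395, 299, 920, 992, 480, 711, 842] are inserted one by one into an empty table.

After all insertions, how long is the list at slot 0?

2

Insert 282: h=10, bucket 10 empty -> new chain.
Insert 395: h=5, bucket 5 empty -> new chain.
Insert 299: h=0, bucket 0 empty -> new chain.
Insert 920: h=10, bucket 10 nonempty -> append to chain.
Insert 992: h=0, bucket 0 nonempty -> append to chain.
Insert 480: h=10, bucket 10 nonempty -> append to chain.
Insert 711: h=10, bucket 10 nonempty -> append to chain.
Insert 842: h=8, bucket 8 empty -> new chain.
Final buckets:
0: 299 -> 992
1: _
2: _
3: _
4: _
5: 395
6: _
7: _
8: 842
9: _
10: 282 -> 920 -> 480 -> 711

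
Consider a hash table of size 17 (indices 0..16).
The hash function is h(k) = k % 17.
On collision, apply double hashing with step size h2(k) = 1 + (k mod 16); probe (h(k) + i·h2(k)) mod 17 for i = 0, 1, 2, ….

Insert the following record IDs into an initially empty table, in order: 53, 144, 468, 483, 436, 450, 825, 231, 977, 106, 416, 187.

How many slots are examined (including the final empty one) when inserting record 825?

3

53: h=2 -> slot 2
144: h=8 -> slot 8
468: h=9 -> slot 9
483: h=7 -> slot 7
436: h=11 -> slot 11
450: h=8, h2=3, probe 8,11,14 -> slot 14
825: h=9, h2=10, probe 9,2,12 -> slot 12
231: h=10 -> slot 10
977: h=8, h2=2, probe 8,10,12,14,16 -> slot 16
106: h=4 -> slot 4
416: h=8, h2=1, probe 8,9,10,11,12,13 -> slot 13
187: h=0 -> slot 0
Table: [187, ., 53, ., 106, ., ., 483, 144, 468, 231, 436, 825, 416, 450, ., 977]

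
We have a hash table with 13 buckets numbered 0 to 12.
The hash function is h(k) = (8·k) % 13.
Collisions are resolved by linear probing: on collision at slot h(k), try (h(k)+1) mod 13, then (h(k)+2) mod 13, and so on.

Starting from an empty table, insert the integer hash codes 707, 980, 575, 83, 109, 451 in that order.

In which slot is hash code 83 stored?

707: h=1 => slot 1
980: h=1, probe 1,2 => slot 2
575: h=11 => slot 11
83: h=1, probe 1,2,3 => slot 3
109: h=1, probe 1,2,3,4 => slot 4
451: h=7 => slot 7
Table: [—, 707, 980, 83, 109, —, —, 451, —, —, —, 575, —]

3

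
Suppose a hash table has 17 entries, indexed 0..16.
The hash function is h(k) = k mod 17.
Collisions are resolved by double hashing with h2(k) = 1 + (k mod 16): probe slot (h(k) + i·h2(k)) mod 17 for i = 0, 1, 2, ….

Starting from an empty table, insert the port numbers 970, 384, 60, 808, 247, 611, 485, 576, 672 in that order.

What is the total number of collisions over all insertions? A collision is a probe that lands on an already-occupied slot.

12

970 hashes to 1; slot 1 is free -> place at 1.
384 hashes to 10; slot 10 is free -> place at 10.
60 hashes to 9; slot 9 is free -> place at 9.
808 hashes to 9, h2=9; 9,1,10 taken -> place at 2.
247 hashes to 9, h2=8; 9 taken -> place at 0.
611 hashes to 16; slot 16 is free -> place at 16.
485 hashes to 9, h2=6; 9 taken -> place at 15.
576 hashes to 15, h2=1; 15,16,0,1,2 taken -> place at 3.
672 hashes to 9, h2=1; 9,10 taken -> place at 11.
Table: [247, 970, 808, 576, ∅, ∅, ∅, ∅, ∅, 60, 384, 672, ∅, ∅, ∅, 485, 611]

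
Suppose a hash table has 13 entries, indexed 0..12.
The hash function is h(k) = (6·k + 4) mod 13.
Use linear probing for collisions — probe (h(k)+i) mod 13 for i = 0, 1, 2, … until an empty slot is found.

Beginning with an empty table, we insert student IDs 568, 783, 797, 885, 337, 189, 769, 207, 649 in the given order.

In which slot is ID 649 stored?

568 hashes to 6; slot 6 is free -> place at 6.
783 hashes to 9; slot 9 is free -> place at 9.
797 hashes to 2; slot 2 is free -> place at 2.
885 hashes to 10; slot 10 is free -> place at 10.
337 hashes to 11; slot 11 is free -> place at 11.
189 hashes to 7; slot 7 is free -> place at 7.
769 hashes to 3; slot 3 is free -> place at 3.
207 hashes to 11; 11 taken -> place at 12.
649 hashes to 11; 11,12 taken -> place at 0.
Table: [649, -, 797, 769, -, -, 568, 189, -, 783, 885, 337, 207]

0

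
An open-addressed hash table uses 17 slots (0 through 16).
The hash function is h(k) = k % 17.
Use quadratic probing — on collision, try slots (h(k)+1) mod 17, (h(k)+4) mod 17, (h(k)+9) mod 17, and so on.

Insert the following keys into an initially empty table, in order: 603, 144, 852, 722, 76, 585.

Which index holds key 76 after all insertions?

Insert 603: h=8, slot 8 empty -> index 8.
Insert 144: h=8, slot 8 occupied -> index 9.
Insert 852: h=2, slot 2 empty -> index 2.
Insert 722: h=8, slots 8,9 occupied -> index 12.
Insert 76: h=8, slots 8,9,12 occupied -> index 0.
Insert 585: h=7, slot 7 empty -> index 7.
Table: [76, ∅, 852, ∅, ∅, ∅, ∅, 585, 603, 144, ∅, ∅, 722, ∅, ∅, ∅, ∅]

0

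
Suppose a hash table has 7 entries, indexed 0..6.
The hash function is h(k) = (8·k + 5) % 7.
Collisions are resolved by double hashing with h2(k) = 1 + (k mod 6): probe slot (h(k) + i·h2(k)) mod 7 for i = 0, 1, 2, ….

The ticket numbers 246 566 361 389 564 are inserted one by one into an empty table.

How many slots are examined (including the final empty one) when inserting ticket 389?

2

246: h=6 => slot 6
566: h=4 => slot 4
361: h=2 => slot 2
389: h=2, h2=6, probe 2,1 => slot 1
564: h=2, h2=1, probe 2,3 => slot 3
Table: [—, 389, 361, 564, 566, —, 246]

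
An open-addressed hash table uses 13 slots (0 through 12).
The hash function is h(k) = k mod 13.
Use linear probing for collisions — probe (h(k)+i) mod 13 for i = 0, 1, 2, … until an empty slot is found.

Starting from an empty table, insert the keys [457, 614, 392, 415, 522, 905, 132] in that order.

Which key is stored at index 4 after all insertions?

392

457: h=2 => slot 2
614: h=3 => slot 3
392: h=2, probe 2,3,4 => slot 4
415: h=12 => slot 12
522: h=2, probe 2,3,4,5 => slot 5
905: h=8 => slot 8
132: h=2, probe 2,3,4,5,6 => slot 6
Table: [., ., 457, 614, 392, 522, 132, ., 905, ., ., ., 415]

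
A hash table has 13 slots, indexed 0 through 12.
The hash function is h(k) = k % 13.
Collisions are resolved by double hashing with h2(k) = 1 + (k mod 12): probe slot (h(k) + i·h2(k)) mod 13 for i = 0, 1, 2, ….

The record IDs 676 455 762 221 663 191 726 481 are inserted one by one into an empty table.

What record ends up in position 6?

676 hashes to 0; slot 0 is free → place at 0.
455 hashes to 0, h2=12; 0 taken → place at 12.
762 hashes to 8; slot 8 is free → place at 8.
221 hashes to 0, h2=6; 0 taken → place at 6.
663 hashes to 0, h2=4; 0 taken → place at 4.
191 hashes to 9; slot 9 is free → place at 9.
726 hashes to 11; slot 11 is free → place at 11.
481 hashes to 0, h2=2; 0 taken → place at 2.
Table: [676, ∅, 481, ∅, 663, ∅, 221, ∅, 762, 191, ∅, 726, 455]

221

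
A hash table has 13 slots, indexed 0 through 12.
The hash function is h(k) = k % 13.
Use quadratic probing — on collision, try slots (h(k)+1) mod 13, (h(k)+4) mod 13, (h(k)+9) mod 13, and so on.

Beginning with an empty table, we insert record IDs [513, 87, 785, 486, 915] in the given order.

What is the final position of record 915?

8

513: h=6 => slot 6
87: h=9 => slot 9
785: h=5 => slot 5
486: h=5, probe 5,6,9,1 => slot 1
915: h=5, probe 5,6,9,1,8 => slot 8
Table: [., 486, ., ., ., 785, 513, ., 915, 87, ., ., .]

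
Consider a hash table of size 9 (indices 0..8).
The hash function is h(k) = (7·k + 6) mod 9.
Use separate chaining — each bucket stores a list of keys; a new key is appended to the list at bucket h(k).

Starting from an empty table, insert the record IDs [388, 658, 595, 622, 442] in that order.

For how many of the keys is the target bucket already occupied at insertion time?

Insert 388: h=4, bucket 4 empty -> new chain.
Insert 658: h=4, bucket 4 nonempty -> append to chain.
Insert 595: h=4, bucket 4 nonempty -> append to chain.
Insert 622: h=4, bucket 4 nonempty -> append to chain.
Insert 442: h=4, bucket 4 nonempty -> append to chain.
Final buckets:
0: .
1: .
2: .
3: .
4: 388 -> 658 -> 595 -> 622 -> 442
5: .
6: .
7: .
8: .

4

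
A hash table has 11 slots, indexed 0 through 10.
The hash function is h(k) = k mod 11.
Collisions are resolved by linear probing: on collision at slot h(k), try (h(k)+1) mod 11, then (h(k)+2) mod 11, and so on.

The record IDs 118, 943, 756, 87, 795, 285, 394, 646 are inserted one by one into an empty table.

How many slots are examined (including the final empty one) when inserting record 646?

8

118: h=8 => slot 8
943: h=8, probe 8,9 => slot 9
756: h=8, probe 8,9,10 => slot 10
87: h=10, probe 10,0 => slot 0
795: h=3 => slot 3
285: h=10, probe 10,0,1 => slot 1
394: h=9, probe 9,10,0,1,2 => slot 2
646: h=8, probe 8,9,10,0,1,2,3,4 => slot 4
Table: [87, 285, 394, 795, 646, -, -, -, 118, 943, 756]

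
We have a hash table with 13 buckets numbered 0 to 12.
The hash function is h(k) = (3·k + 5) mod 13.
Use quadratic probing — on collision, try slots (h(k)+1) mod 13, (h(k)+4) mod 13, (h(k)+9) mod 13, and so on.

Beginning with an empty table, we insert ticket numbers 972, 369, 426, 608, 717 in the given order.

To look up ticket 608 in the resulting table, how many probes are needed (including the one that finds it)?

972 hashes to 9; slot 9 is free => place at 9.
369 hashes to 7; slot 7 is free => place at 7.
426 hashes to 9; 9 taken => place at 10.
608 hashes to 9; 9,10 taken => place at 0.
717 hashes to 11; slot 11 is free => place at 11.
Table: [608, _, _, _, _, _, _, 369, _, 972, 426, 717, _]
Lookup 608: h=9, probe 9,10,0 → found at 0.

3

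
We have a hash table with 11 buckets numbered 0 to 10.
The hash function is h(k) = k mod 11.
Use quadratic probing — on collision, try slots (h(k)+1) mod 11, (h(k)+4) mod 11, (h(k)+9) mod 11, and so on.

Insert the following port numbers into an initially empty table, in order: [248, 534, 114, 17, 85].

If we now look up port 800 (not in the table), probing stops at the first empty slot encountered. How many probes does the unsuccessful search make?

2

248: h=6 -> slot 6
534: h=6, probe 6,7 -> slot 7
114: h=4 -> slot 4
17: h=6, probe 6,7,10 -> slot 10
85: h=8 -> slot 8
Table: [∅, ∅, ∅, ∅, 114, ∅, 248, 534, 85, ∅, 17]
Lookup 800: h=8, probe 8,9 → slot 9 empty, not found.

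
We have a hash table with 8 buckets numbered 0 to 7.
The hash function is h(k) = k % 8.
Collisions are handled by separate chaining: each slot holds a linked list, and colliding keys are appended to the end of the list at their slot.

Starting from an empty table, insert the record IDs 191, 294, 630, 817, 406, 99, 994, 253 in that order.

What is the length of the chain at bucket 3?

Insert 191: h=7, bucket 7 empty -> new chain.
Insert 294: h=6, bucket 6 empty -> new chain.
Insert 630: h=6, bucket 6 nonempty -> append to chain.
Insert 817: h=1, bucket 1 empty -> new chain.
Insert 406: h=6, bucket 6 nonempty -> append to chain.
Insert 99: h=3, bucket 3 empty -> new chain.
Insert 994: h=2, bucket 2 empty -> new chain.
Insert 253: h=5, bucket 5 empty -> new chain.
Final buckets:
0: ∅
1: 817
2: 994
3: 99
4: ∅
5: 253
6: 294 -> 630 -> 406
7: 191

1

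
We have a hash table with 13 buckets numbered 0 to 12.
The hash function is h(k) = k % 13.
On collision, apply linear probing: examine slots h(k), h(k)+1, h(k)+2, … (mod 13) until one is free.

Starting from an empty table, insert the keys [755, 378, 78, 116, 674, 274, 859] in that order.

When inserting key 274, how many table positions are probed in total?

755 hashes to 1; slot 1 is free => place at 1.
378 hashes to 1; 1 taken => place at 2.
78 hashes to 0; slot 0 is free => place at 0.
116 hashes to 12; slot 12 is free => place at 12.
674 hashes to 11; slot 11 is free => place at 11.
274 hashes to 1; 1,2 taken => place at 3.
859 hashes to 1; 1,2,3 taken => place at 4.
Table: [78, 755, 378, 274, 859, ., ., ., ., ., ., 674, 116]

3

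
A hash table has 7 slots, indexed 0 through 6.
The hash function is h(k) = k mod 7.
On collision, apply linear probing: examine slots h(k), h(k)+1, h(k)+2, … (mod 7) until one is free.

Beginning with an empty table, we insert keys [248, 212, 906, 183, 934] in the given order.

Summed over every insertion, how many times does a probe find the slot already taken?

3

Insert 248: h=3, slot 3 empty => index 3.
Insert 212: h=2, slot 2 empty => index 2.
Insert 906: h=3, slot 3 occupied => index 4.
Insert 183: h=1, slot 1 empty => index 1.
Insert 934: h=3, slots 3,4 occupied => index 5.
Table: [∅, 183, 212, 248, 906, 934, ∅]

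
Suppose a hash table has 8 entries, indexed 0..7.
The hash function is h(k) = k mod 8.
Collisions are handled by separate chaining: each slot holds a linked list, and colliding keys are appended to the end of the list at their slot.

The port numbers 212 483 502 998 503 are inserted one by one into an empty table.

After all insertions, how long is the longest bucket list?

Insert 212: h=4, bucket 4 empty -> new chain.
Insert 483: h=3, bucket 3 empty -> new chain.
Insert 502: h=6, bucket 6 empty -> new chain.
Insert 998: h=6, bucket 6 nonempty -> append to chain.
Insert 503: h=7, bucket 7 empty -> new chain.
Final buckets:
0: —
1: —
2: —
3: 483
4: 212
5: —
6: 502 -> 998
7: 503

2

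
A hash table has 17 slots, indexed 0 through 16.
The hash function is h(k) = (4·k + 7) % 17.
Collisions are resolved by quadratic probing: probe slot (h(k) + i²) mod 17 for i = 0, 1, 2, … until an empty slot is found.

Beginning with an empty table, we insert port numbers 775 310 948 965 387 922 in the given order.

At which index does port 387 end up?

775: h=13 -> slot 13
310: h=6 -> slot 6
948: h=8 -> slot 8
965: h=8, probe 8,9 -> slot 9
387: h=8, probe 8,9,12 -> slot 12
922: h=6, probe 6,7 -> slot 7
Table: [., ., ., ., ., ., 310, 922, 948, 965, ., ., 387, 775, ., ., .]

12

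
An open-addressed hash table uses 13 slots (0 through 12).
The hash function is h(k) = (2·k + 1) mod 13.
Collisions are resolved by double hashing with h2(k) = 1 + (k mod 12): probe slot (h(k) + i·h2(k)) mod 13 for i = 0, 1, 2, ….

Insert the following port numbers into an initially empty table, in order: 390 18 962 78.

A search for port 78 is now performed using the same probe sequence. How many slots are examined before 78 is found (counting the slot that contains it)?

2

390 hashes to 1; slot 1 is free -> place at 1.
18 hashes to 11; slot 11 is free -> place at 11.
962 hashes to 1, h2=3; 1 taken -> place at 4.
78 hashes to 1, h2=7; 1 taken -> place at 8.
Table: [—, 390, —, —, 962, —, —, —, 78, —, —, 18, —]
Lookup 78: h=1, h2=7, probe 1,8 → found at 8.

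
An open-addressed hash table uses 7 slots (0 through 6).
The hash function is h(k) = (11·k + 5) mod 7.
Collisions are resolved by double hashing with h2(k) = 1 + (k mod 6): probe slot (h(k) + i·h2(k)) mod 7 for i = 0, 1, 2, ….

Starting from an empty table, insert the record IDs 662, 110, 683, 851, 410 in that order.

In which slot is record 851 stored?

5

662: h=0 -> slot 0
110: h=4 -> slot 4
683: h=0, h2=6, probe 0,6 -> slot 6
851: h=0, h2=6, probe 0,6,5 -> slot 5
410: h=0, h2=3, probe 0,3 -> slot 3
Table: [662, ., ., 410, 110, 851, 683]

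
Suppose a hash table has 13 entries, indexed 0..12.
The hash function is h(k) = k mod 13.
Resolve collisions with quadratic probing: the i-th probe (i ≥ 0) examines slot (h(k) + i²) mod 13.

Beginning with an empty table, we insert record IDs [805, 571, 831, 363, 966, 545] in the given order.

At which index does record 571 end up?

805: h=12 => slot 12
571: h=12, probe 12,0 => slot 0
831: h=12, probe 12,0,3 => slot 3
363: h=12, probe 12,0,3,8 => slot 8
966: h=4 => slot 4
545: h=12, probe 12,0,3,8,2 => slot 2
Table: [571, -, 545, 831, 966, -, -, -, 363, -, -, -, 805]

0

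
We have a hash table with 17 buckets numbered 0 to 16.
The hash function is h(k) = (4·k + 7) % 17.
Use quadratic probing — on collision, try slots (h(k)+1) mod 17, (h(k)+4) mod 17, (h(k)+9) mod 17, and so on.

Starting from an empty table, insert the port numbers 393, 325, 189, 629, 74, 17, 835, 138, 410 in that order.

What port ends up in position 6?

835

Insert 393: h=15, slot 15 empty => index 15.
Insert 325: h=15, slot 15 occupied => index 16.
Insert 189: h=15, slots 15,16 occupied => index 2.
Insert 629: h=7, slot 7 empty => index 7.
Insert 74: h=14, slot 14 empty => index 14.
Insert 17: h=7, slot 7 occupied => index 8.
Insert 835: h=15, slots 15,16,2,7,14 occupied => index 6.
Insert 138: h=15, slots 15,16,2,7,14,6 occupied => index 0.
Insert 410: h=15, slots 15,16,2,7,14,6,0 occupied => index 13.
Table: [138, ., 189, ., ., ., 835, 629, 17, ., ., ., ., 410, 74, 393, 325]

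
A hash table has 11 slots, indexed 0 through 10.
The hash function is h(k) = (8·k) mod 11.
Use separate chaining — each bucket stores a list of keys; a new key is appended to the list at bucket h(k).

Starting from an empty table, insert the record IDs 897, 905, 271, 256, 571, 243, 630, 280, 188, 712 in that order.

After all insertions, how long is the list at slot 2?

897 -> bucket 4
905 -> bucket 2
271 -> bucket 1
256 -> bucket 2 (collision)
571 -> bucket 3
243 -> bucket 8
630 -> bucket 2 (collision)
280 -> bucket 7
188 -> bucket 8 (collision)
712 -> bucket 9
Final buckets:
0: .
1: 271
2: 905 -> 256 -> 630
3: 571
4: 897
5: .
6: .
7: 280
8: 243 -> 188
9: 712
10: .

3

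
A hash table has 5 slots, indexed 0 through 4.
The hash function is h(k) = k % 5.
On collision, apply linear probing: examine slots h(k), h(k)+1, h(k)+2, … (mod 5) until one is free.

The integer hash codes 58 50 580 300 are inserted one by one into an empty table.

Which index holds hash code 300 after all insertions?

58: h=3 -> slot 3
50: h=0 -> slot 0
580: h=0, probe 0,1 -> slot 1
300: h=0, probe 0,1,2 -> slot 2
Table: [50, 580, 300, 58, .]

2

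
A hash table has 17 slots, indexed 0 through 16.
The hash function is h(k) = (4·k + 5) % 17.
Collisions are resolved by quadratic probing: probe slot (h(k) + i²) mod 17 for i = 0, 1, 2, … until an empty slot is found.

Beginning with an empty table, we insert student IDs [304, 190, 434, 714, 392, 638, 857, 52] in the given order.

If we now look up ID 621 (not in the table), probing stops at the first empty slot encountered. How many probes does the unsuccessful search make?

3

304 hashes to 14; slot 14 is free => place at 14.
190 hashes to 0; slot 0 is free => place at 0.
434 hashes to 7; slot 7 is free => place at 7.
714 hashes to 5; slot 5 is free => place at 5.
392 hashes to 9; slot 9 is free => place at 9.
638 hashes to 7; 7 taken => place at 8.
857 hashes to 16; slot 16 is free => place at 16.
52 hashes to 9; 9 taken => place at 10.
Table: [190, ∅, ∅, ∅, ∅, 714, ∅, 434, 638, 392, 52, ∅, ∅, ∅, 304, ∅, 857]
Lookup 621: h=7, probe 7,8,11 → slot 11 empty, not found.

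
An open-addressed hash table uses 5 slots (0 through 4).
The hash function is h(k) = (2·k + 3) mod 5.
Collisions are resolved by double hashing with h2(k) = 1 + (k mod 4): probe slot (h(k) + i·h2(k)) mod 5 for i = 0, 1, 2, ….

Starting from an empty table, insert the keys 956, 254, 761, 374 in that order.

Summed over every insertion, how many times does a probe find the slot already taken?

2

956: h=0 → slot 0
254: h=1 → slot 1
761: h=0, h2=2, probe 0,2 → slot 2
374: h=1, h2=3, probe 1,4 → slot 4
Table: [956, 254, 761, ., 374]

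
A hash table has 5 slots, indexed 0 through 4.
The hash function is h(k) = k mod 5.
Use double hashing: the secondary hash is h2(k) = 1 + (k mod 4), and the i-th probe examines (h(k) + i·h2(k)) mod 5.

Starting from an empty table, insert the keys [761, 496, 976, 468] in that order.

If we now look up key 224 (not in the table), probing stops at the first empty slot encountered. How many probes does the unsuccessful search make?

2

Insert 761: h=1, slot 1 empty -> index 1.
Insert 496: h=1, h2=1, slot 1 occupied -> index 2.
Insert 976: h=1, h2=1, slots 1,2 occupied -> index 3.
Insert 468: h=3, h2=1, slot 3 occupied -> index 4.
Table: [_, 761, 496, 976, 468]
Lookup 224: h=4, h2=1, probe 4,0 → slot 0 empty, not found.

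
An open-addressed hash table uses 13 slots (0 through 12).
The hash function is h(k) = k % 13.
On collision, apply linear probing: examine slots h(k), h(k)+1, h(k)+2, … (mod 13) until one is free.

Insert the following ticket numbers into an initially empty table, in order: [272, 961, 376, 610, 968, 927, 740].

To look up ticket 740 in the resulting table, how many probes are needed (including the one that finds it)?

5

272: h=12 => slot 12
961: h=12, probe 12,0 => slot 0
376: h=12, probe 12,0,1 => slot 1
610: h=12, probe 12,0,1,2 => slot 2
968: h=6 => slot 6
927: h=4 => slot 4
740: h=12, probe 12,0,1,2,3 => slot 3
Table: [961, 376, 610, 740, 927, ., 968, ., ., ., ., ., 272]
Lookup 740: h=12, probe 12,0,1,2,3 → found at 3.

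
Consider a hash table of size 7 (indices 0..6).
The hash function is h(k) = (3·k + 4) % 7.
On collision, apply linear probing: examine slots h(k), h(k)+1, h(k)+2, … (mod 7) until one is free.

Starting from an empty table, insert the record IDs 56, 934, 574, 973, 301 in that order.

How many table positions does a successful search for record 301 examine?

56 hashes to 4; slot 4 is free -> place at 4.
934 hashes to 6; slot 6 is free -> place at 6.
574 hashes to 4; 4 taken -> place at 5.
973 hashes to 4; 4,5,6 taken -> place at 0.
301 hashes to 4; 4,5,6,0 taken -> place at 1.
Table: [973, 301, ., ., 56, 574, 934]
Lookup 301: h=4, probe 4,5,6,0,1 → found at 1.

5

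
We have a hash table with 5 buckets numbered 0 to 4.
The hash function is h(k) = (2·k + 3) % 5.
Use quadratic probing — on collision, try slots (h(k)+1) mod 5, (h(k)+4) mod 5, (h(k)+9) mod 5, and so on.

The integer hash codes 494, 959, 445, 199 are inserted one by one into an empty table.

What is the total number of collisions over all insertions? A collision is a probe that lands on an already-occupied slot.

Insert 494: h=1, slot 1 empty → index 1.
Insert 959: h=1, slot 1 occupied → index 2.
Insert 445: h=3, slot 3 empty → index 3.
Insert 199: h=1, slots 1,2 occupied → index 0.
Table: [199, 494, 959, 445, —]

3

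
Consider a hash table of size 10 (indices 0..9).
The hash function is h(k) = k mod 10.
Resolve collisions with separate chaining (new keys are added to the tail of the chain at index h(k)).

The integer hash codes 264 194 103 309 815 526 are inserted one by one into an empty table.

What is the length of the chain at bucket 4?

264 → bucket 4
194 → bucket 4 (collision)
103 → bucket 3
309 → bucket 9
815 → bucket 5
526 → bucket 6
Final buckets:
0: ∅
1: ∅
2: ∅
3: 103
4: 264 -> 194
5: 815
6: 526
7: ∅
8: ∅
9: 309

2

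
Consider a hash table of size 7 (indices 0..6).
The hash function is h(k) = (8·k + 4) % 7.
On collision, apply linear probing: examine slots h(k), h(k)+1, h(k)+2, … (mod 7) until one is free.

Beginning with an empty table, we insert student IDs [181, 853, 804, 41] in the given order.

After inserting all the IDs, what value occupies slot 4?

181 hashes to 3; slot 3 is free → place at 3.
853 hashes to 3; 3 taken → place at 4.
804 hashes to 3; 3,4 taken → place at 5.
41 hashes to 3; 3,4,5 taken → place at 6.
Table: [., ., ., 181, 853, 804, 41]

853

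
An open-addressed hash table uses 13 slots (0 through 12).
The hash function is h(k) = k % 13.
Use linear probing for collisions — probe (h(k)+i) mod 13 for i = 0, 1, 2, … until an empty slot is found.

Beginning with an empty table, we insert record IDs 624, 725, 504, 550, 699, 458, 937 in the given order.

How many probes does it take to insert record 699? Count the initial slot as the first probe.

3

Insert 624: h=0, slot 0 empty → index 0.
Insert 725: h=10, slot 10 empty → index 10.
Insert 504: h=10, slot 10 occupied → index 11.
Insert 550: h=4, slot 4 empty → index 4.
Insert 699: h=10, slots 10,11 occupied → index 12.
Insert 458: h=3, slot 3 empty → index 3.
Insert 937: h=1, slot 1 empty → index 1.
Table: [624, 937, ∅, 458, 550, ∅, ∅, ∅, ∅, ∅, 725, 504, 699]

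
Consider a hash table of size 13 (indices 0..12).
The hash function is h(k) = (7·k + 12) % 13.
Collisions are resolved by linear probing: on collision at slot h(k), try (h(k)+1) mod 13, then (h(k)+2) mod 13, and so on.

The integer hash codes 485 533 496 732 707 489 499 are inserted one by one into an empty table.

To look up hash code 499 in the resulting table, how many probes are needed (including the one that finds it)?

2

Insert 485: h=1, slot 1 empty → index 1.
Insert 533: h=12, slot 12 empty → index 12.
Insert 496: h=0, slot 0 empty → index 0.
Insert 732: h=1, slot 1 occupied → index 2.
Insert 707: h=8, slot 8 empty → index 8.
Insert 489: h=3, slot 3 empty → index 3.
Insert 499: h=8, slot 8 occupied → index 9.
Table: [496, 485, 732, 489, _, _, _, _, 707, 499, _, _, 533]
Lookup 499: h=8, probe 8,9 → found at 9.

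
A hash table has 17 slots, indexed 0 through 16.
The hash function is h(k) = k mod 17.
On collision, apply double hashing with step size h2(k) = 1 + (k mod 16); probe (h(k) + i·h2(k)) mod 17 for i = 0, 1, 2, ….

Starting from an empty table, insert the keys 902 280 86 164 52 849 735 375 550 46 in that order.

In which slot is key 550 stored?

902 hashes to 1; slot 1 is free => place at 1.
280 hashes to 8; slot 8 is free => place at 8.
86 hashes to 1, h2=7; 1,8 taken => place at 15.
164 hashes to 11; slot 11 is free => place at 11.
52 hashes to 1, h2=5; 1 taken => place at 6.
849 hashes to 16; slot 16 is free => place at 16.
735 hashes to 4; slot 4 is free => place at 4.
375 hashes to 1, h2=8; 1 taken => place at 9.
550 hashes to 6, h2=7; 6 taken => place at 13.
46 hashes to 12; slot 12 is free => place at 12.
Table: [—, 902, —, —, 735, —, 52, —, 280, 375, —, 164, 46, 550, —, 86, 849]

13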